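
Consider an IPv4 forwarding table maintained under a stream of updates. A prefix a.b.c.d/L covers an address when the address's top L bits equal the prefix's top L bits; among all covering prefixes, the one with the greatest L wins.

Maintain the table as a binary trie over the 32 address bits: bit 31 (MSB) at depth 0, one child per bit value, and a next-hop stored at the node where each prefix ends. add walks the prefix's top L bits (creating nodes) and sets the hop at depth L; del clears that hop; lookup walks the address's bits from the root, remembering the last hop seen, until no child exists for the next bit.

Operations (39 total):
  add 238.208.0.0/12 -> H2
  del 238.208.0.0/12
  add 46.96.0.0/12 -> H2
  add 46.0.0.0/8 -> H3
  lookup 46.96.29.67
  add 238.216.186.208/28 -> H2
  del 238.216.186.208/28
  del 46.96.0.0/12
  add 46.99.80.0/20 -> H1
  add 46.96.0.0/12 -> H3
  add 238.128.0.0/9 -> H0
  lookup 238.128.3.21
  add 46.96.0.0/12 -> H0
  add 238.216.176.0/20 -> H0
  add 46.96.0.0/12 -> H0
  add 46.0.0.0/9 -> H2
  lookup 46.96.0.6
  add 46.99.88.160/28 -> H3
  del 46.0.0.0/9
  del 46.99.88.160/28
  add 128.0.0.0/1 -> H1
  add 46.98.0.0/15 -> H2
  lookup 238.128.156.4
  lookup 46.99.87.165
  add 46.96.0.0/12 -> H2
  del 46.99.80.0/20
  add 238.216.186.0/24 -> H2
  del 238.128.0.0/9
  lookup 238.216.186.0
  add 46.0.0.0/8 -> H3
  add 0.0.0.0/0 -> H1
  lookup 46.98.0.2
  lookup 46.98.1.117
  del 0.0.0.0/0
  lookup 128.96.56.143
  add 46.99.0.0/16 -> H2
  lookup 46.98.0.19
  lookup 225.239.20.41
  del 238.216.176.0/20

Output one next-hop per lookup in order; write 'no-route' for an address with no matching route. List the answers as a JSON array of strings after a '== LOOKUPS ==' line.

Trace:
  + 238.208.0.0/12 (H2) depth=12
  - 238.208.0.0/12 clear@12
  + 46.96.0.0/12 (H2) depth=12
  + 46.0.0.0/8 (H3) depth=8
  ? 46.96.29.67  path d0:-→d1:-→d2:-→d3:-→d4:-→d5:-→d6:-→d7:-→d8:H3→d9:-→d10:-→d11:-→d12:H2  best=H2
  + 238.216.186.208/28 (H2) depth=28
  - 238.216.186.208/28 clear@28
  - 46.96.0.0/12 clear@12
  + 46.99.80.0/20 (H1) depth=20
  + 46.96.0.0/12 (H3) depth=12
  + 238.128.0.0/9 (H0) depth=9
  ? 238.128.3.21  path d0:-→d1:-→d2:-→d3:-→d4:-→d5:-→d6:-→d7:-→d8:-→d9:H0  best=H0
  + 46.96.0.0/12 (H0) depth=12
  + 238.216.176.0/20 (H0) depth=20
  + 46.96.0.0/12 (H0) depth=12
  + 46.0.0.0/9 (H2) depth=9
  ? 46.96.0.6  path d0:-→d1:-→d2:-→d3:-→d4:-→d5:-→d6:-→d7:-→d8:H3→d9:H2→d10:-→d11:-→d12:H0→d13:-→d14:-  best=H0
  + 46.99.88.160/28 (H3) depth=28
  - 46.0.0.0/9 clear@9
  - 46.99.88.160/28 clear@28
  + 128.0.0.0/1 (H1) depth=1
  + 46.98.0.0/15 (H2) depth=15
  ? 238.128.156.4  path d0:-→d1:H1→d2:-→d3:-→d4:-→d5:-→d6:-→d7:-→d8:-→d9:H0  best=H0
  ? 46.99.87.165  path d0:-→d1:-→d2:-→d3:-→d4:-→d5:-→d6:-→d7:-→d8:H3→d9:-→d10:-→d11:-→d12:H0→d13:-→d14:-→d15:H2→d16:-→d17:-→d18:-→d19:-→d20:H1  best=H1
  + 46.96.0.0/12 (H2) depth=12
  - 46.99.80.0/20 clear@20
  + 238.216.186.0/24 (H2) depth=24
  - 238.128.0.0/9 clear@9
  ? 238.216.186.0  path d0:-→d1:H1→d2:-→d3:-→d4:-→d5:-→d6:-→d7:-→d8:-→d9:-→d10:-→d11:-→d12:-→d13:-→d14:-→d15:-→d16:-→d17:-→d18:-→d19:-→d20:H0→d21:-→d22:-→d23:-→d24:H2  best=H2
  + 46.0.0.0/8 (H3) depth=8
  + 0.0.0.0/0 (H1) depth=0
  ? 46.98.0.2  path d0:H1→d1:-→d2:-→d3:-→d4:-→d5:-→d6:-→d7:-→d8:H3→d9:-→d10:-→d11:-→d12:H2→d13:-→d14:-→d15:H2  best=H2
  ? 46.98.1.117  path d0:H1→d1:-→d2:-→d3:-→d4:-→d5:-→d6:-→d7:-→d8:H3→d9:-→d10:-→d11:-→d12:H2→d13:-→d14:-→d15:H2  best=H2
  - 0.0.0.0/0 clear@0
  ? 128.96.56.143  path d0:-→d1:H1  best=H1
  + 46.99.0.0/16 (H2) depth=16
  ? 46.98.0.19  path d0:-→d1:-→d2:-→d3:-→d4:-→d5:-→d6:-→d7:-→d8:H3→d9:-→d10:-→d11:-→d12:H2→d13:-→d14:-→d15:H2  best=H2
  ? 225.239.20.41  path d0:-→d1:H1→d2:-→d3:-→d4:-  best=H1
  - 238.216.176.0/20 clear@20

== LOOKUPS ==
["H2","H0","H0","H0","H1","H2","H2","H2","H1","H2","H1"]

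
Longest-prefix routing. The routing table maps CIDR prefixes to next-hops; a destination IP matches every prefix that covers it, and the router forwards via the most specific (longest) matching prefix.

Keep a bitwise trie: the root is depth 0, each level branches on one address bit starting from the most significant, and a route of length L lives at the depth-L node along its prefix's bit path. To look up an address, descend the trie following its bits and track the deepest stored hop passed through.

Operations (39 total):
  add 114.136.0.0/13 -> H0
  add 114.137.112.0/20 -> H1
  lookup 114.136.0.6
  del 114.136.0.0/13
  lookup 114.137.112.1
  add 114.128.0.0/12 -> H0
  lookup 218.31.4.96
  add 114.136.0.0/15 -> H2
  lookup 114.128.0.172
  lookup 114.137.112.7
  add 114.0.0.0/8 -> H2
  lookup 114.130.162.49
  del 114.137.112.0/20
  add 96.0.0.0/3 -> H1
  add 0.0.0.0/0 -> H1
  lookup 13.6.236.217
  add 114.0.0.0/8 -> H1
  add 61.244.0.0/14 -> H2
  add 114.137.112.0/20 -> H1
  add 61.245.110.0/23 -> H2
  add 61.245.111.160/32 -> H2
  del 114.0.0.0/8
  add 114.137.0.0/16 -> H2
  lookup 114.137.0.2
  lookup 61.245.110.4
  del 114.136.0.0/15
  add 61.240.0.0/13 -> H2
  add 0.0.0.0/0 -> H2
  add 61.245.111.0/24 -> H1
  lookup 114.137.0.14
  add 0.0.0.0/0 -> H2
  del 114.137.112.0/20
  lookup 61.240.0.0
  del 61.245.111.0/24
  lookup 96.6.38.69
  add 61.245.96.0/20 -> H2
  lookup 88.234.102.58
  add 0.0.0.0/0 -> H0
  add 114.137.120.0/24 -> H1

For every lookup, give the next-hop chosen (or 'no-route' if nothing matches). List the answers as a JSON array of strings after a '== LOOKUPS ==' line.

Trace:
  add 114.136.0.0/13 -> H0 at depth 13
  add 114.137.112.0/20 -> H1 at depth 20
  Q 114.136.0.6: descend 011100101000100 ; hops seen [H0] ; pick H0
  del 114.136.0.0/13 (clear depth 13)
  Q 114.137.112.1: descend 01110010100010010111 ; hops seen [H1] ; pick H1
  add 114.128.0.0/12 -> H0 at depth 12
  Q 218.31.4.96: descend ε ; hops seen [∅] ; pick no-route
  add 114.136.0.0/15 -> H2 at depth 15
  Q 114.128.0.172: descend 011100101000 ; hops seen [H0] ; pick H0
  Q 114.137.112.7: descend 01110010100010010111 ; hops seen [H0,H2,H1] ; pick H1
  add 114.0.0.0/8 -> H2 at depth 8
  Q 114.130.162.49: descend 011100101000 ; hops seen [H2,H0] ; pick H0
  del 114.137.112.0/20 (clear depth 20)
  add 96.0.0.0/3 -> H1 at depth 3
  add 0.0.0.0/0 -> H1 at depth 0
  Q 13.6.236.217: descend 0 ; hops seen [H1] ; pick H1
  add 114.0.0.0/8 -> H1 at depth 8
  add 61.244.0.0/14 -> H2 at depth 14
  add 114.137.112.0/20 -> H1 at depth 20
  add 61.245.110.0/23 -> H2 at depth 23
  add 61.245.111.160/32 -> H2 at depth 32
  del 114.0.0.0/8 (clear depth 8)
  add 114.137.0.0/16 -> H2 at depth 16
  Q 114.137.0.2: descend 01110010100010010 ; hops seen [H1,H1,H0,H2,H2] ; pick H2
  Q 61.245.110.4: descend 00111101111101010110111 ; hops seen [H1,H2,H2] ; pick H2
  del 114.136.0.0/15 (clear depth 15)
  add 61.240.0.0/13 -> H2 at depth 13
  add 0.0.0.0/0 -> H2 at depth 0
  add 61.245.111.0/24 -> H1 at depth 24
  Q 114.137.0.14: descend 01110010100010010 ; hops seen [H2,H1,H0,H2] ; pick H2
  add 0.0.0.0/0 -> H2 at depth 0
  del 114.137.112.0/20 (clear depth 20)
  Q 61.240.0.0: descend 0011110111110 ; hops seen [H2,H2] ; pick H2
  del 61.245.111.0/24 (clear depth 24)
  Q 96.6.38.69: descend 011 ; hops seen [H2,H1] ; pick H1
  add 61.245.96.0/20 -> H2 at depth 20
  Q 88.234.102.58: descend 01 ; hops seen [H2] ; pick H2
  add 0.0.0.0/0 -> H0 at depth 0
  add 114.137.120.0/24 -> H1 at depth 24

== LOOKUPS ==
["H0","H1","no-route","H0","H1","H0","H1","H2","H2","H2","H2","H1","H2"]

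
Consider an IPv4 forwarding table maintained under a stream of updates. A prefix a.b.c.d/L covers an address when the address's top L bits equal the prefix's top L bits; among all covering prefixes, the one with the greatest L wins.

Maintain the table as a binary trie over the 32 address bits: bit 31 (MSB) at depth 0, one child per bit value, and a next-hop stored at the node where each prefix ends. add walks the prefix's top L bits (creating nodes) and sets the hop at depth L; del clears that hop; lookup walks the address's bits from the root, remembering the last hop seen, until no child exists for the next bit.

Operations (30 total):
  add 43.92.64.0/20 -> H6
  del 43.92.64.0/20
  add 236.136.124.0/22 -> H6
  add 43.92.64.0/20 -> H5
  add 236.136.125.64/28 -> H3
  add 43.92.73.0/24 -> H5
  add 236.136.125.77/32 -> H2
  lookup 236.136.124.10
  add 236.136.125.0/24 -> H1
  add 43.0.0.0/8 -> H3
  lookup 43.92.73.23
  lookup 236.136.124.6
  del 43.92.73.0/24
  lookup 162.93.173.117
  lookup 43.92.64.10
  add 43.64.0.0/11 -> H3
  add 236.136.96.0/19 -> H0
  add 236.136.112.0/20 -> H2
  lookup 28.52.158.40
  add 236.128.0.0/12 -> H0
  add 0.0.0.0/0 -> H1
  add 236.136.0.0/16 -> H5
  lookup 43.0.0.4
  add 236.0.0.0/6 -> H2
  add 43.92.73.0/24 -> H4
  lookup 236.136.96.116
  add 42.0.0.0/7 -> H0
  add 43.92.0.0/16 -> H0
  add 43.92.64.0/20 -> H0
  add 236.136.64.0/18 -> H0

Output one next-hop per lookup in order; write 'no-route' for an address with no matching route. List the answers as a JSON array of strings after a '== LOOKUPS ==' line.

Apply in order:
  + 43.92.64.0/20 (H6) depth=20
  - 43.92.64.0/20 clear@20
  + 236.136.124.0/22 (H6) depth=22
  + 43.92.64.0/20 (H5) depth=20
  + 236.136.125.64/28 (H3) depth=28
  + 43.92.73.0/24 (H5) depth=24
  + 236.136.125.77/32 (H2) depth=32
  lookup 236.136.124.10: bits 11101100100010000111110 walk d0:-→d1:-→d2:-→d3:-→d4:-→d5:-→d6:-→d7:-→d8:-→d9:-→d10:-→d11:-→d12:-→d13:-→d14:-→d15:-→d16:-→d17:-→d18:-→d19:-→d20:-→d21:-→d22:H6→d23:- -> H6
  + 236.136.125.0/24 (H1) depth=24
  + 43.0.0.0/8 (H3) depth=8
  lookup 43.92.73.23: bits 001010110101110001001001 walk d0:-→d1:-→d2:-→d3:-→d4:-→d5:-→d6:-→d7:-→d8:H3→d9:-→d10:-→d11:-→d12:-→d13:-→d14:-→d15:-→d16:-→d17:-→d18:-→d19:-→d20:H5→d21:-→d22:-→d23:-→d24:H5 -> H5
  lookup 236.136.124.6: bits 11101100100010000111110 walk d0:-→d1:-→d2:-→d3:-→d4:-→d5:-→d6:-→d7:-→d8:-→d9:-→d10:-→d11:-→d12:-→d13:-→d14:-→d15:-→d16:-→d17:-→d18:-→d19:-→d20:-→d21:-→d22:H6→d23:- -> H6
  - 43.92.73.0/24 clear@24
  lookup 162.93.173.117: bits 1 walk d0:-→d1:- -> no-route
  lookup 43.92.64.10: bits 00101011010111000100 walk d0:-→d1:-→d2:-→d3:-→d4:-→d5:-→d6:-→d7:-→d8:H3→d9:-→d10:-→d11:-→d12:-→d13:-→d14:-→d15:-→d16:-→d17:-→d18:-→d19:-→d20:H5 -> H5
  + 43.64.0.0/11 (H3) depth=11
  + 236.136.96.0/19 (H0) depth=19
  + 236.136.112.0/20 (H2) depth=20
  lookup 28.52.158.40: bits 00 walk d0:-→d1:-→d2:- -> no-route
  + 236.128.0.0/12 (H0) depth=12
  + 0.0.0.0/0 (H1) depth=0
  + 236.136.0.0/16 (H5) depth=16
  lookup 43.0.0.4: bits 001010110 walk d0:H1→d1:-→d2:-→d3:-→d4:-→d5:-→d6:-→d7:-→d8:H3→d9:- -> H3
  + 236.0.0.0/6 (H2) depth=6
  + 43.92.73.0/24 (H4) depth=24
  lookup 236.136.96.116: bits 1110110010001000011 walk d0:H1→d1:-→d2:-→d3:-→d4:-→d5:-→d6:H2→d7:-→d8:-→d9:-→d10:-→d11:-→d12:H0→d13:-→d14:-→d15:-→d16:H5→d17:-→d18:-→d19:H0 -> H0
  + 42.0.0.0/7 (H0) depth=7
  + 43.92.0.0/16 (H0) depth=16
  + 43.92.64.0/20 (H0) depth=20
  + 236.136.64.0/18 (H0) depth=18

== LOOKUPS ==
["H6","H5","H6","no-route","H5","no-route","H3","H0"]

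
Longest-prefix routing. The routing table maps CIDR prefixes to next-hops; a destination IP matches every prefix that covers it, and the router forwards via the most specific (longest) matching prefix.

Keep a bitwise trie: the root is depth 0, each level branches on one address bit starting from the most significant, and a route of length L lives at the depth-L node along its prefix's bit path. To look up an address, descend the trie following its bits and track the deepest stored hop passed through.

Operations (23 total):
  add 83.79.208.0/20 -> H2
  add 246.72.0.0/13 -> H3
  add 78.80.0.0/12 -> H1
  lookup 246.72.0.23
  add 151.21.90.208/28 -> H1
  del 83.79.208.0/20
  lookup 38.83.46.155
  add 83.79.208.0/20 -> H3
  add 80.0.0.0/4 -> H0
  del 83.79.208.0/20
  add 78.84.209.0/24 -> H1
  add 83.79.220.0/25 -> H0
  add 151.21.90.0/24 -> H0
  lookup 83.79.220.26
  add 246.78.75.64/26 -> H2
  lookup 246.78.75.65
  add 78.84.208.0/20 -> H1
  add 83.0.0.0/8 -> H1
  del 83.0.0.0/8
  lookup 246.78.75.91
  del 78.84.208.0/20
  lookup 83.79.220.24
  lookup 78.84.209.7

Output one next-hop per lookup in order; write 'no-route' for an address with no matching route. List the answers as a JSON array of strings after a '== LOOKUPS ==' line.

Apply in order:
  + 83.79.208.0/20 (H2) depth=20
  + 246.72.0.0/13 (H3) depth=13
  + 78.80.0.0/12 (H1) depth=12
  lookup 246.72.0.23: bits 1111011001001 walk d0:-→d1:-→d2:-→d3:-→d4:-→d5:-→d6:-→d7:-→d8:-→d9:-→d10:-→d11:-→d12:-→d13:H3 -> H3
  + 151.21.90.208/28 (H1) depth=28
  - 83.79.208.0/20 clear@20
  lookup 38.83.46.155: bits 0 walk d0:-→d1:- -> no-route
  + 83.79.208.0/20 (H3) depth=20
  + 80.0.0.0/4 (H0) depth=4
  - 83.79.208.0/20 clear@20
  + 78.84.209.0/24 (H1) depth=24
  + 83.79.220.0/25 (H0) depth=25
  + 151.21.90.0/24 (H0) depth=24
  lookup 83.79.220.26: bits 0101001101001111110111000 walk d0:-→d1:-→d2:-→d3:-→d4:H0→d5:-→d6:-→d7:-→d8:-→d9:-→d10:-→d11:-→d12:-→d13:-→d14:-→d15:-→d16:-→d17:-→d18:-→d19:-→d20:-→d21:-→d22:-→d23:-→d24:-→d25:H0 -> H0
  + 246.78.75.64/26 (H2) depth=26
  lookup 246.78.75.65: bits 11110110010011100100101101 walk d0:-→d1:-→d2:-→d3:-→d4:-→d5:-→d6:-→d7:-→d8:-→d9:-→d10:-→d11:-→d12:-→d13:H3→d14:-→d15:-→d16:-→d17:-→d18:-→d19:-→d20:-→d21:-→d22:-→d23:-→d24:-→d25:-→d26:H2 -> H2
  + 78.84.208.0/20 (H1) depth=20
  + 83.0.0.0/8 (H1) depth=8
  - 83.0.0.0/8 clear@8
  lookup 246.78.75.91: bits 11110110010011100100101101 walk d0:-→d1:-→d2:-→d3:-→d4:-→d5:-→d6:-→d7:-→d8:-→d9:-→d10:-→d11:-→d12:-→d13:H3→d14:-→d15:-→d16:-→d17:-→d18:-→d19:-→d20:-→d21:-→d22:-→d23:-→d24:-→d25:-→d26:H2 -> H2
  - 78.84.208.0/20 clear@20
  lookup 83.79.220.24: bits 0101001101001111110111000 walk d0:-→d1:-→d2:-→d3:-→d4:H0→d5:-→d6:-→d7:-→d8:-→d9:-→d10:-→d11:-→d12:-→d13:-→d14:-→d15:-→d16:-→d17:-→d18:-→d19:-→d20:-→d21:-→d22:-→d23:-→d24:-→d25:H0 -> H0
  lookup 78.84.209.7: bits 010011100101010011010001 walk d0:-→d1:-→d2:-→d3:-→d4:-→d5:-→d6:-→d7:-→d8:-→d9:-→d10:-→d11:-→d12:H1→d13:-→d14:-→d15:-→d16:-→d17:-→d18:-→d19:-→d20:-→d21:-→d22:-→d23:-→d24:H1 -> H1

== LOOKUPS ==
["H3","no-route","H0","H2","H2","H0","H1"]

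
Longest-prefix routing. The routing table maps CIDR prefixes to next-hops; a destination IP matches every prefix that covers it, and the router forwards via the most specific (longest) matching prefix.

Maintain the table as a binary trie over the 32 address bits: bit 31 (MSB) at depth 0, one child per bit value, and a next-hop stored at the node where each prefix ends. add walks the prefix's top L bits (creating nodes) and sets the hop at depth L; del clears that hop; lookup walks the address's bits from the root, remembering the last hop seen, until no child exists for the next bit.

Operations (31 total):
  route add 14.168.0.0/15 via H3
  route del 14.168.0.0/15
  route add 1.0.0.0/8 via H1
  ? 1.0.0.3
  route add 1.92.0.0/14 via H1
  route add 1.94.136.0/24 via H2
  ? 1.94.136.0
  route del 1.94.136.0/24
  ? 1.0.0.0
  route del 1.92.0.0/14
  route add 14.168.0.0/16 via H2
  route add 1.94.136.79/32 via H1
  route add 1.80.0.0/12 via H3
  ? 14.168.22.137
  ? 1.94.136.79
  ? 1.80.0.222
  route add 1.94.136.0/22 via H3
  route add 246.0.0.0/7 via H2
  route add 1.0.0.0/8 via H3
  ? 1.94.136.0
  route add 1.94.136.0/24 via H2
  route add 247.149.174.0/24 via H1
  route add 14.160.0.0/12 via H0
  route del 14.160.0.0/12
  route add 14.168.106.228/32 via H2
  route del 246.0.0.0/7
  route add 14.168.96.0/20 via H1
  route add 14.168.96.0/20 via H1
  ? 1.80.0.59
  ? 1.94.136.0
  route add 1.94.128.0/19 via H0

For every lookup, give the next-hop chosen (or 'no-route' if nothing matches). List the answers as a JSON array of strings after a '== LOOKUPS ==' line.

Trace:
  + 14.168.0.0/15 (H3) depth=15
  - 14.168.0.0/15 clear@15
  + 1.0.0.0/8 (H1) depth=8
  ? 1.0.0.3  path d0:-→d1:-→d2:-→d3:-→d4:-→d5:-→d6:-→d7:-→d8:H1  best=H1
  + 1.92.0.0/14 (H1) depth=14
  + 1.94.136.0/24 (H2) depth=24
  ? 1.94.136.0  path d0:-→d1:-→d2:-→d3:-→d4:-→d5:-→d6:-→d7:-→d8:H1→d9:-→d10:-→d11:-→d12:-→d13:-→d14:H1→d15:-→d16:-→d17:-→d18:-→d19:-→d20:-→d21:-→d22:-→d23:-→d24:H2  best=H2
  - 1.94.136.0/24 clear@24
  ? 1.0.0.0  path d0:-→d1:-→d2:-→d3:-→d4:-→d5:-→d6:-→d7:-→d8:H1→d9:-  best=H1
  - 1.92.0.0/14 clear@14
  + 14.168.0.0/16 (H2) depth=16
  + 1.94.136.79/32 (H1) depth=32
  + 1.80.0.0/12 (H3) depth=12
  ? 14.168.22.137  path d0:-→d1:-→d2:-→d3:-→d4:-→d5:-→d6:-→d7:-→d8:-→d9:-→d10:-→d11:-→d12:-→d13:-→d14:-→d15:-→d16:H2  best=H2
  ? 1.94.136.79  path d0:-→d1:-→d2:-→d3:-→d4:-→d5:-→d6:-→d7:-→d8:H1→d9:-→d10:-→d11:-→d12:H3→d13:-→d14:-→d15:-→d16:-→d17:-→d18:-→d19:-→d20:-→d21:-→d22:-→d23:-→d24:-→d25:-→d26:-→d27:-→d28:-→d29:-→d30:-→d31:-→d32:H1  best=H1
  ? 1.80.0.222  path d0:-→d1:-→d2:-→d3:-→d4:-→d5:-→d6:-→d7:-→d8:H1→d9:-→d10:-→d11:-→d12:H3  best=H3
  + 1.94.136.0/22 (H3) depth=22
  + 246.0.0.0/7 (H2) depth=7
  + 1.0.0.0/8 (H3) depth=8
  ? 1.94.136.0  path d0:-→d1:-→d2:-→d3:-→d4:-→d5:-→d6:-→d7:-→d8:H3→d9:-→d10:-→d11:-→d12:H3→d13:-→d14:-→d15:-→d16:-→d17:-→d18:-→d19:-→d20:-→d21:-→d22:H3→d23:-→d24:-→d25:-  best=H3
  + 1.94.136.0/24 (H2) depth=24
  + 247.149.174.0/24 (H1) depth=24
  + 14.160.0.0/12 (H0) depth=12
  - 14.160.0.0/12 clear@12
  + 14.168.106.228/32 (H2) depth=32
  - 246.0.0.0/7 clear@7
  + 14.168.96.0/20 (H1) depth=20
  + 14.168.96.0/20 (H1) depth=20
  ? 1.80.0.59  path d0:-→d1:-→d2:-→d3:-→d4:-→d5:-→d6:-→d7:-→d8:H3→d9:-→d10:-→d11:-→d12:H3  best=H3
  ? 1.94.136.0  path d0:-→d1:-→d2:-→d3:-→d4:-→d5:-→d6:-→d7:-→d8:H3→d9:-→d10:-→d11:-→d12:H3→d13:-→d14:-→d15:-→d16:-→d17:-→d18:-→d19:-→d20:-→d21:-→d22:H3→d23:-→d24:H2→d25:-  best=H2
  + 1.94.128.0/19 (H0) depth=19

== LOOKUPS ==
["H1","H2","H1","H2","H1","H3","H3","H3","H2"]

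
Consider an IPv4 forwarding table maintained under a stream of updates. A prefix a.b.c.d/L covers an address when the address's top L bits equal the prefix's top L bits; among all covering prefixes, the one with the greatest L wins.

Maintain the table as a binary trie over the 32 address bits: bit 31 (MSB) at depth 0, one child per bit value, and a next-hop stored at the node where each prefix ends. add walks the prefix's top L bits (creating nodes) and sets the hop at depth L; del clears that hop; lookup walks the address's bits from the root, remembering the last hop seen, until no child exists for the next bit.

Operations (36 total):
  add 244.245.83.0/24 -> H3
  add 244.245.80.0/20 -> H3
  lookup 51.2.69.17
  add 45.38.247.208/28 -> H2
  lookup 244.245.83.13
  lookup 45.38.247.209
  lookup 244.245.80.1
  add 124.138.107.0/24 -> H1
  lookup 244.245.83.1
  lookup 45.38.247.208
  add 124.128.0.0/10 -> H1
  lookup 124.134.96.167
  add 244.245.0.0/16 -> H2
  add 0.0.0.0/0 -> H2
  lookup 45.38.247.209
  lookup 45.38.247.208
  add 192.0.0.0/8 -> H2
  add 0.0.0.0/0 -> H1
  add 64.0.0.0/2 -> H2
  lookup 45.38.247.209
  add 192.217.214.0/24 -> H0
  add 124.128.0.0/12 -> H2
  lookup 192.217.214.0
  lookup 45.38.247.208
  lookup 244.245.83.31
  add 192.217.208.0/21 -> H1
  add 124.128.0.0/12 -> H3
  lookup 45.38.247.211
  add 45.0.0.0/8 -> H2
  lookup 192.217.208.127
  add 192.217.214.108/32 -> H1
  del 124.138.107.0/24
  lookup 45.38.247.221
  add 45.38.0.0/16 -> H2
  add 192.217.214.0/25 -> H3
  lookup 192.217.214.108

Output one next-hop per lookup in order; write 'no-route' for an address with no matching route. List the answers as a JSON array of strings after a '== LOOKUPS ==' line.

Apply in order:
  + 244.245.83.0/24 (H3) depth=24
  + 244.245.80.0/20 (H3) depth=20
  lookup 51.2.69.17: bits ε walk d0:- -> no-route
  + 45.38.247.208/28 (H2) depth=28
  lookup 244.245.83.13: bits 111101001111010101010011 walk d0:-→d1:-→d2:-→d3:-→d4:-→d5:-→d6:-→d7:-→d8:-→d9:-→d10:-→d11:-→d12:-→d13:-→d14:-→d15:-→d16:-→d17:-→d18:-→d19:-→d20:H3→d21:-→d22:-→d23:-→d24:H3 -> H3
  lookup 45.38.247.209: bits 0010110100100110111101111101 walk d0:-→d1:-→d2:-→d3:-→d4:-→d5:-→d6:-→d7:-→d8:-→d9:-→d10:-→d11:-→d12:-→d13:-→d14:-→d15:-→d16:-→d17:-→d18:-→d19:-→d20:-→d21:-→d22:-→d23:-→d24:-→d25:-→d26:-→d27:-→d28:H2 -> H2
  lookup 244.245.80.1: bits 1111010011110101010100 walk d0:-→d1:-→d2:-→d3:-→d4:-→d5:-→d6:-→d7:-→d8:-→d9:-→d10:-→d11:-→d12:-→d13:-→d14:-→d15:-→d16:-→d17:-→d18:-→d19:-→d20:H3→d21:-→d22:- -> H3
  + 124.138.107.0/24 (H1) depth=24
  lookup 244.245.83.1: bits 111101001111010101010011 walk d0:-→d1:-→d2:-→d3:-→d4:-→d5:-→d6:-→d7:-→d8:-→d9:-→d10:-→d11:-→d12:-→d13:-→d14:-→d15:-→d16:-→d17:-→d18:-→d19:-→d20:H3→d21:-→d22:-→d23:-→d24:H3 -> H3
  lookup 45.38.247.208: bits 0010110100100110111101111101 walk d0:-→d1:-→d2:-→d3:-→d4:-→d5:-→d6:-→d7:-→d8:-→d9:-→d10:-→d11:-→d12:-→d13:-→d14:-→d15:-→d16:-→d17:-→d18:-→d19:-→d20:-→d21:-→d22:-→d23:-→d24:-→d25:-→d26:-→d27:-→d28:H2 -> H2
  + 124.128.0.0/10 (H1) depth=10
  lookup 124.134.96.167: bits 011111001000 walk d0:-→d1:-→d2:-→d3:-→d4:-→d5:-→d6:-→d7:-→d8:-→d9:-→d10:H1→d11:-→d12:- -> H1
  + 244.245.0.0/16 (H2) depth=16
  + 0.0.0.0/0 (H2) depth=0
  lookup 45.38.247.209: bits 0010110100100110111101111101 walk d0:H2→d1:-→d2:-→d3:-→d4:-→d5:-→d6:-→d7:-→d8:-→d9:-→d10:-→d11:-→d12:-→d13:-→d14:-→d15:-→d16:-→d17:-→d18:-→d19:-→d20:-→d21:-→d22:-→d23:-→d24:-→d25:-→d26:-→d27:-→d28:H2 -> H2
  lookup 45.38.247.208: bits 0010110100100110111101111101 walk d0:H2→d1:-→d2:-→d3:-→d4:-→d5:-→d6:-→d7:-→d8:-→d9:-→d10:-→d11:-→d12:-→d13:-→d14:-→d15:-→d16:-→d17:-→d18:-→d19:-→d20:-→d21:-→d22:-→d23:-→d24:-→d25:-→d26:-→d27:-→d28:H2 -> H2
  + 192.0.0.0/8 (H2) depth=8
  + 0.0.0.0/0 (H1) depth=0
  + 64.0.0.0/2 (H2) depth=2
  lookup 45.38.247.209: bits 0010110100100110111101111101 walk d0:H1→d1:-→d2:-→d3:-→d4:-→d5:-→d6:-→d7:-→d8:-→d9:-→d10:-→d11:-→d12:-→d13:-→d14:-→d15:-→d16:-→d17:-→d18:-→d19:-→d20:-→d21:-→d22:-→d23:-→d24:-→d25:-→d26:-→d27:-→d28:H2 -> H2
  + 192.217.214.0/24 (H0) depth=24
  + 124.128.0.0/12 (H2) depth=12
  lookup 192.217.214.0: bits 110000001101100111010110 walk d0:H1→d1:-→d2:-→d3:-→d4:-→d5:-→d6:-→d7:-→d8:H2→d9:-→d10:-→d11:-→d12:-→d13:-→d14:-→d15:-→d16:-→d17:-→d18:-→d19:-→d20:-→d21:-→d22:-→d23:-→d24:H0 -> H0
  lookup 45.38.247.208: bits 0010110100100110111101111101 walk d0:H1→d1:-→d2:-→d3:-→d4:-→d5:-→d6:-→d7:-→d8:-→d9:-→d10:-→d11:-→d12:-→d13:-→d14:-→d15:-→d16:-→d17:-→d18:-→d19:-→d20:-→d21:-→d22:-→d23:-→d24:-→d25:-→d26:-→d27:-→d28:H2 -> H2
  lookup 244.245.83.31: bits 111101001111010101010011 walk d0:H1→d1:-→d2:-→d3:-→d4:-→d5:-→d6:-→d7:-→d8:-→d9:-→d10:-→d11:-→d12:-→d13:-→d14:-→d15:-→d16:H2→d17:-→d18:-→d19:-→d20:H3→d21:-→d22:-→d23:-→d24:H3 -> H3
  + 192.217.208.0/21 (H1) depth=21
  + 124.128.0.0/12 (H3) depth=12
  lookup 45.38.247.211: bits 0010110100100110111101111101 walk d0:H1→d1:-→d2:-→d3:-→d4:-→d5:-→d6:-→d7:-→d8:-→d9:-→d10:-→d11:-→d12:-→d13:-→d14:-→d15:-→d16:-→d17:-→d18:-→d19:-→d20:-→d21:-→d22:-→d23:-→d24:-→d25:-→d26:-→d27:-→d28:H2 -> H2
  + 45.0.0.0/8 (H2) depth=8
  lookup 192.217.208.127: bits 110000001101100111010 walk d0:H1→d1:-→d2:-→d3:-→d4:-→d5:-→d6:-→d7:-→d8:H2→d9:-→d10:-→d11:-→d12:-→d13:-→d14:-→d15:-→d16:-→d17:-→d18:-→d19:-→d20:-→d21:H1 -> H1
  + 192.217.214.108/32 (H1) depth=32
  - 124.138.107.0/24 clear@24
  lookup 45.38.247.221: bits 0010110100100110111101111101 walk d0:H1→d1:-→d2:-→d3:-→d4:-→d5:-→d6:-→d7:-→d8:H2→d9:-→d10:-→d11:-→d12:-→d13:-→d14:-→d15:-→d16:-→d17:-→d18:-→d19:-→d20:-→d21:-→d22:-→d23:-→d24:-→d25:-→d26:-→d27:-→d28:H2 -> H2
  + 45.38.0.0/16 (H2) depth=16
  + 192.217.214.0/25 (H3) depth=25
  lookup 192.217.214.108: bits 11000000110110011101011001101100 walk d0:H1→d1:-→d2:-→d3:-→d4:-→d5:-→d6:-→d7:-→d8:H2→d9:-→d10:-→d11:-→d12:-→d13:-→d14:-→d15:-→d16:-→d17:-→d18:-→d19:-→d20:-→d21:H1→d22:-→d23:-→d24:H0→d25:H3→d26:-→d27:-→d28:-→d29:-→d30:-→d31:-→d32:H1 -> H1

== LOOKUPS ==
["no-route","H3","H2","H3","H3","H2","H1","H2","H2","H2","H0","H2","H3","H2","H1","H2","H1"]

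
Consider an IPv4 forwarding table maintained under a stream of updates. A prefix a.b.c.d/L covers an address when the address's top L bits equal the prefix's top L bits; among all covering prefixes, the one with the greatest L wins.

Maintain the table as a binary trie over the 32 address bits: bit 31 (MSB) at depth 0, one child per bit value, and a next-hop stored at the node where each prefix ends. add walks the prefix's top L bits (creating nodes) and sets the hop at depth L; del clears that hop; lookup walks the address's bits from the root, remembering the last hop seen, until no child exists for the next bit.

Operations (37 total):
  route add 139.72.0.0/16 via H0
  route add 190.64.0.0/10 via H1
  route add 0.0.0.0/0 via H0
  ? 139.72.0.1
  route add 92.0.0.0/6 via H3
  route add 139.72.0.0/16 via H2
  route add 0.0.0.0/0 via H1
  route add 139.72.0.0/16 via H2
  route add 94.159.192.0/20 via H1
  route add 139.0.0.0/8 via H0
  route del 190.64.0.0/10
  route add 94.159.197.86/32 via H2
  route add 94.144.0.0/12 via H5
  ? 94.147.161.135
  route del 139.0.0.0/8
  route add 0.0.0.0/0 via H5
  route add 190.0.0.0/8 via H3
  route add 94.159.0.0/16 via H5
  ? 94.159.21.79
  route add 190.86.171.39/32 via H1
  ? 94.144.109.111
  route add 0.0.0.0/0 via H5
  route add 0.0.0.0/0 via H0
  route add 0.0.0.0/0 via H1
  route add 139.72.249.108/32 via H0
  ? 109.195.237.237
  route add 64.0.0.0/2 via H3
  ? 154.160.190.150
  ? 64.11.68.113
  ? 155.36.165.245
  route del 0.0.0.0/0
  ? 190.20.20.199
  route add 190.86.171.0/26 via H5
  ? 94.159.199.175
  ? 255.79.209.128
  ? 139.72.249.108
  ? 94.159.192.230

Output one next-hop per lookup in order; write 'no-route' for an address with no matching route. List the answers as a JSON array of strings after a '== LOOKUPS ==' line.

Process each operation:
  add 139.72.0.0/16 -> H0 at depth 16
  add 190.64.0.0/10 -> H1 at depth 10
  add 0.0.0.0/0 -> H0 at depth 0
  Q 139.72.0.1: descend 1000101101001000 ; hops seen [H0,H0] ; pick H0
  add 92.0.0.0/6 -> H3 at depth 6
  add 139.72.0.0/16 -> H2 at depth 16
  add 0.0.0.0/0 -> H1 at depth 0
  add 139.72.0.0/16 -> H2 at depth 16
  add 94.159.192.0/20 -> H1 at depth 20
  add 139.0.0.0/8 -> H0 at depth 8
  - 190.64.0.0/10 clear@10
  add 94.159.197.86/32 -> H2 at depth 32
  add 94.144.0.0/12 -> H5 at depth 12
  Q 94.147.161.135: descend 010111101001 ; hops seen [H1,H3,H5] ; pick H5
  - 139.0.0.0/8 clear@8
  add 0.0.0.0/0 -> H5 at depth 0
  add 190.0.0.0/8 -> H3 at depth 8
  add 94.159.0.0/16 -> H5 at depth 16
  Q 94.159.21.79: descend 0101111010011111 ; hops seen [H5,H3,H5,H5] ; pick H5
  add 190.86.171.39/32 -> H1 at depth 32
  Q 94.144.109.111: descend 010111101001 ; hops seen [H5,H3,H5] ; pick H5
  add 0.0.0.0/0 -> H5 at depth 0
  add 0.0.0.0/0 -> H0 at depth 0
  add 0.0.0.0/0 -> H1 at depth 0
  add 139.72.249.108/32 -> H0 at depth 32
  Q 109.195.237.237: descend 01 ; hops seen [H1] ; pick H1
  add 64.0.0.0/2 -> H3 at depth 2
  Q 154.160.190.150: descend 100 ; hops seen [H1] ; pick H1
  Q 64.11.68.113: descend 010 ; hops seen [H1,H3] ; pick H3
  Q 155.36.165.245: descend 100 ; hops seen [H1] ; pick H1
  - 0.0.0.0/0 clear@0
  Q 190.20.20.199: descend 101111100 ; hops seen [H3] ; pick H3
  add 190.86.171.0/26 -> H5 at depth 26
  Q 94.159.199.175: descend 0101111010011111110001 ; hops seen [H3,H3,H5,H5,H1] ; pick H1
  Q 255.79.209.128: descend 1 ; hops seen [∅] ; pick no-route
  Q 139.72.249.108: descend 10001011010010001111100101101100 ; hops seen [H2,H0] ; pick H0
  Q 94.159.192.230: descend 010111101001111111000 ; hops seen [H3,H3,H5,H5,H1] ; pick H1

== LOOKUPS ==
["H0","H5","H5","H5","H1","H1","H3","H1","H3","H1","no-route","H0","H1"]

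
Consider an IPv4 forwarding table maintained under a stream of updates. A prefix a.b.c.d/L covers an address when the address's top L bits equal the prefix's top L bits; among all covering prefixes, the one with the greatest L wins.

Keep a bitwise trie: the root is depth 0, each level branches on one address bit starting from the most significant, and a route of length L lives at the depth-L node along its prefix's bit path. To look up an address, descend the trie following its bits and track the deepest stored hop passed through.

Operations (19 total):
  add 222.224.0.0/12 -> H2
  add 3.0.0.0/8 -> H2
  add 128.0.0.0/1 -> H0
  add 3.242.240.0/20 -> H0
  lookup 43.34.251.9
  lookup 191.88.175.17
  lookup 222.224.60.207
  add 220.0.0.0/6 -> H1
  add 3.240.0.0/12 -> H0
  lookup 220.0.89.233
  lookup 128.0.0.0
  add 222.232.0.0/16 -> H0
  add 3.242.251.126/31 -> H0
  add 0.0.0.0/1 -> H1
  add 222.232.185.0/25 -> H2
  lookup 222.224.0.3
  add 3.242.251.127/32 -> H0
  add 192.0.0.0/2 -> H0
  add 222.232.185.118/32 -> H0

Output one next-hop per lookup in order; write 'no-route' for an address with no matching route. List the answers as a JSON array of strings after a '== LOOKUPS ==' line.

Trace:
  + 222.224.0.0/12 (H2) depth=12
  + 3.0.0.0/8 (H2) depth=8
  + 128.0.0.0/1 (H0) depth=1
  + 3.242.240.0/20 (H0) depth=20
  Q 43.34.251.9: descend 00 ; hops seen [∅] ; pick no-route
  Q 191.88.175.17: descend 1 ; hops seen [H0] ; pick H0
  Q 222.224.60.207: descend 110111101110 ; hops seen [H0,H2] ; pick H2
  + 220.0.0.0/6 (H1) depth=6
  + 3.240.0.0/12 (H0) depth=12
  Q 220.0.89.233: descend 110111 ; hops seen [H0,H1] ; pick H1
  Q 128.0.0.0: descend 1 ; hops seen [H0] ; pick H0
  + 222.232.0.0/16 (H0) depth=16
  + 3.242.251.126/31 (H0) depth=31
  + 0.0.0.0/1 (H1) depth=1
  + 222.232.185.0/25 (H2) depth=25
  Q 222.224.0.3: descend 110111101110 ; hops seen [H0,H1,H2] ; pick H2
  + 3.242.251.127/32 (H0) depth=32
  + 192.0.0.0/2 (H0) depth=2
  + 222.232.185.118/32 (H0) depth=32

== LOOKUPS ==
["no-route","H0","H2","H1","H0","H2"]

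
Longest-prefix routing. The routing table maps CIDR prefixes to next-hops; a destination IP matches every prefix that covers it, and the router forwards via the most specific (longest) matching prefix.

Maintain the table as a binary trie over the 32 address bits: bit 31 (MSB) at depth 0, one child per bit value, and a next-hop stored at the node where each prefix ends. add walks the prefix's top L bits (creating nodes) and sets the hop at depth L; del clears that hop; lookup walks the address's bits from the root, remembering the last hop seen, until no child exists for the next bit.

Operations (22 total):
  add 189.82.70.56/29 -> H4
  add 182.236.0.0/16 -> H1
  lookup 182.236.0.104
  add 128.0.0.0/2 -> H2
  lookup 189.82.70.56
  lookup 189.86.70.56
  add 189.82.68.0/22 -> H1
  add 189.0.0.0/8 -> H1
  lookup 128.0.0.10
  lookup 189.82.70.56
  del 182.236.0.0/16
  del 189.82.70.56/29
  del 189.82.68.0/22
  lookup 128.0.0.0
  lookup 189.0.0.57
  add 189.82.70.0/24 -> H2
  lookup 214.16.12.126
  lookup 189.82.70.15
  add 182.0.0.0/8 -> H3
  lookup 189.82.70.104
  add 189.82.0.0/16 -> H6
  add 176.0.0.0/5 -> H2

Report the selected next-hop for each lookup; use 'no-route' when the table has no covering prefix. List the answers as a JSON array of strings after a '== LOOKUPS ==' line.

Process each operation:
  add 189.82.70.56/29 -> H4 at depth 29
  add 182.236.0.0/16 -> H1 at depth 16
  ? 182.236.0.104  path d0:-→d1:-→d2:-→d3:-→d4:-→d5:-→d6:-→d7:-→d8:-→d9:-→d10:-→d11:-→d12:-→d13:-→d14:-→d15:-→d16:H1  best=H1
  add 128.0.0.0/2 -> H2 at depth 2
  ? 189.82.70.56  path d0:-→d1:-→d2:H2→d3:-→d4:-→d5:-→d6:-→d7:-→d8:-→d9:-→d10:-→d11:-→d12:-→d13:-→d14:-→d15:-→d16:-→d17:-→d18:-→d19:-→d20:-→d21:-→d22:-→d23:-→d24:-→d25:-→d26:-→d27:-→d28:-→d29:H4  best=H4
  ? 189.86.70.56  path d0:-→d1:-→d2:H2→d3:-→d4:-→d5:-→d6:-→d7:-→d8:-→d9:-→d10:-→d11:-→d12:-→d13:-  best=H2
  add 189.82.68.0/22 -> H1 at depth 22
  add 189.0.0.0/8 -> H1 at depth 8
  ? 128.0.0.10  path d0:-→d1:-→d2:H2  best=H2
  ? 189.82.70.56  path d0:-→d1:-→d2:H2→d3:-→d4:-→d5:-→d6:-→d7:-→d8:H1→d9:-→d10:-→d11:-→d12:-→d13:-→d14:-→d15:-→d16:-→d17:-→d18:-→d19:-→d20:-→d21:-→d22:H1→d23:-→d24:-→d25:-→d26:-→d27:-→d28:-→d29:H4  best=H4
  - 182.236.0.0/16 clear@16
  - 189.82.70.56/29 clear@29
  - 189.82.68.0/22 clear@22
  ? 128.0.0.0  path d0:-→d1:-→d2:H2  best=H2
  ? 189.0.0.57  path d0:-→d1:-→d2:H2→d3:-→d4:-→d5:-→d6:-→d7:-→d8:H1→d9:-  best=H1
  add 189.82.70.0/24 -> H2 at depth 24
  ? 214.16.12.126  path d0:-→d1:-  best=no-route
  ? 189.82.70.15  path d0:-→d1:-→d2:H2→d3:-→d4:-→d5:-→d6:-→d7:-→d8:H1→d9:-→d10:-→d11:-→d12:-→d13:-→d14:-→d15:-→d16:-→d17:-→d18:-→d19:-→d20:-→d21:-→d22:-→d23:-→d24:H2→d25:-→d26:-  best=H2
  add 182.0.0.0/8 -> H3 at depth 8
  ? 189.82.70.104  path d0:-→d1:-→d2:H2→d3:-→d4:-→d5:-→d6:-→d7:-→d8:H1→d9:-→d10:-→d11:-→d12:-→d13:-→d14:-→d15:-→d16:-→d17:-→d18:-→d19:-→d20:-→d21:-→d22:-→d23:-→d24:H2→d25:-  best=H2
  add 189.82.0.0/16 -> H6 at depth 16
  add 176.0.0.0/5 -> H2 at depth 5

== LOOKUPS ==
["H1","H4","H2","H2","H4","H2","H1","no-route","H2","H2"]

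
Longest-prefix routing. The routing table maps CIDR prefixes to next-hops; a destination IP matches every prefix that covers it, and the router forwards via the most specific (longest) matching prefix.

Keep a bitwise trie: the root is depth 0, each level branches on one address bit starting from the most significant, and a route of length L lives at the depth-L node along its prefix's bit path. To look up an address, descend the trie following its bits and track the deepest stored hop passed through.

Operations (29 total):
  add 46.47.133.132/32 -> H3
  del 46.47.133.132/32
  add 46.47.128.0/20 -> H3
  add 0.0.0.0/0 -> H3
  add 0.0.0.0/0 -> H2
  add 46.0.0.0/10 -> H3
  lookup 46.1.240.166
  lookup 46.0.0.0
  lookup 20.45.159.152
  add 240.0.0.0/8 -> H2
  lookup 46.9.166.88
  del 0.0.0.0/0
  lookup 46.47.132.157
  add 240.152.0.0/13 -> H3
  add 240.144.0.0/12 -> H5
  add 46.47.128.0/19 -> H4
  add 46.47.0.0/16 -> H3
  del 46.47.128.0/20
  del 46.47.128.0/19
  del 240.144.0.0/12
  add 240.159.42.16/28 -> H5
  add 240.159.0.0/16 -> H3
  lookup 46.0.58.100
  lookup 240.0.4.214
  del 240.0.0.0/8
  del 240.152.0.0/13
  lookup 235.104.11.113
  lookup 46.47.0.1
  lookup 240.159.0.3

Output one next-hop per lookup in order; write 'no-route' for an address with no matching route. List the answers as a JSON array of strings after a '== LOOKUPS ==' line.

Apply in order:
  + 46.47.133.132/32 (H3) depth=32
  - 46.47.133.132/32 clear@32
  + 46.47.128.0/20 (H3) depth=20
  + 0.0.0.0/0 (H3) depth=0
  + 0.0.0.0/0 (H2) depth=0
  + 46.0.0.0/10 (H3) depth=10
  Q 46.1.240.166: descend 0010111000 ; hops seen [H2,H3] ; pick H3
  Q 46.0.0.0: descend 0010111000 ; hops seen [H2,H3] ; pick H3
  Q 20.45.159.152: descend 00 ; hops seen [H2] ; pick H2
  + 240.0.0.0/8 (H2) depth=8
  Q 46.9.166.88: descend 0010111000 ; hops seen [H2,H3] ; pick H3
  - 0.0.0.0/0 clear@0
  Q 46.47.132.157: descend 00101110001011111000010 ; hops seen [H3,H3] ; pick H3
  + 240.152.0.0/13 (H3) depth=13
  + 240.144.0.0/12 (H5) depth=12
  + 46.47.128.0/19 (H4) depth=19
  + 46.47.0.0/16 (H3) depth=16
  - 46.47.128.0/20 clear@20
  - 46.47.128.0/19 clear@19
  - 240.144.0.0/12 clear@12
  + 240.159.42.16/28 (H5) depth=28
  + 240.159.0.0/16 (H3) depth=16
  Q 46.0.58.100: descend 0010111000 ; hops seen [H3] ; pick H3
  Q 240.0.4.214: descend 11110000 ; hops seen [H2] ; pick H2
  - 240.0.0.0/8 clear@8
  - 240.152.0.0/13 clear@13
  Q 235.104.11.113: descend 111 ; hops seen [∅] ; pick no-route
  Q 46.47.0.1: descend 0010111000101111 ; hops seen [H3,H3] ; pick H3
  Q 240.159.0.3: descend 111100001001111100 ; hops seen [H3] ; pick H3

== LOOKUPS ==
["H3","H3","H2","H3","H3","H3","H2","no-route","H3","H3"]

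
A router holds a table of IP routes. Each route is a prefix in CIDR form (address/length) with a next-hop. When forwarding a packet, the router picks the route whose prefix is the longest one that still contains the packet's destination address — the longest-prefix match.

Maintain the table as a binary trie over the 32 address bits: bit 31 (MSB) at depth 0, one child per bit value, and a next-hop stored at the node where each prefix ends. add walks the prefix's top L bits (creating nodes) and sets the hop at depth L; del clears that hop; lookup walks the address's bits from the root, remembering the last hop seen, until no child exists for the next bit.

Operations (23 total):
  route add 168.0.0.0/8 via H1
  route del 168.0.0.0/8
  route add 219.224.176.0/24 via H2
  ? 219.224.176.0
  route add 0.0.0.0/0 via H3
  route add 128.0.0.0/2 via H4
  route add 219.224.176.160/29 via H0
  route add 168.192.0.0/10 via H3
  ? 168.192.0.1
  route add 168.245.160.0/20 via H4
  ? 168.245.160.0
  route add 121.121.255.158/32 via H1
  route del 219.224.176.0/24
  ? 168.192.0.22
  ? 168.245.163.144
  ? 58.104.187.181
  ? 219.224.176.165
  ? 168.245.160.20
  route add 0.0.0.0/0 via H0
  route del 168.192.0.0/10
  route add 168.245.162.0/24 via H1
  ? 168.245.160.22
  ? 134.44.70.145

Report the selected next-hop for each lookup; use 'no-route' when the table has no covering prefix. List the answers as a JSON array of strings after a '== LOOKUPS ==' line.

Process each operation:
  + 168.0.0.0/8 (H1) depth=8
  del 168.0.0.0/8 (clear depth 8)
  + 219.224.176.0/24 (H2) depth=24
  ? 219.224.176.0  path d0:-→d1:-→d2:-→d3:-→d4:-→d5:-→d6:-→d7:-→d8:-→d9:-→d10:-→d11:-→d12:-→d13:-→d14:-→d15:-→d16:-→d17:-→d18:-→d19:-→d20:-→d21:-→d22:-→d23:-→d24:H2  best=H2
  + 0.0.0.0/0 (H3) depth=0
  + 128.0.0.0/2 (H4) depth=2
  + 219.224.176.160/29 (H0) depth=29
  + 168.192.0.0/10 (H3) depth=10
  ? 168.192.0.1  path d0:H3→d1:-→d2:H4→d3:-→d4:-→d5:-→d6:-→d7:-→d8:-→d9:-→d10:H3  best=H3
  + 168.245.160.0/20 (H4) depth=20
  ? 168.245.160.0  path d0:H3→d1:-→d2:H4→d3:-→d4:-→d5:-→d6:-→d7:-→d8:-→d9:-→d10:H3→d11:-→d12:-→d13:-→d14:-→d15:-→d16:-→d17:-→d18:-→d19:-→d20:H4  best=H4
  + 121.121.255.158/32 (H1) depth=32
  del 219.224.176.0/24 (clear depth 24)
  ? 168.192.0.22  path d0:H3→d1:-→d2:H4→d3:-→d4:-→d5:-→d6:-→d7:-→d8:-→d9:-→d10:H3  best=H3
  ? 168.245.163.144  path d0:H3→d1:-→d2:H4→d3:-→d4:-→d5:-→d6:-→d7:-→d8:-→d9:-→d10:H3→d11:-→d12:-→d13:-→d14:-→d15:-→d16:-→d17:-→d18:-→d19:-→d20:H4  best=H4
  ? 58.104.187.181  path d0:H3→d1:-  best=H3
  ? 219.224.176.165  path d0:H3→d1:-→d2:-→d3:-→d4:-→d5:-→d6:-→d7:-→d8:-→d9:-→d10:-→d11:-→d12:-→d13:-→d14:-→d15:-→d16:-→d17:-→d18:-→d19:-→d20:-→d21:-→d22:-→d23:-→d24:-→d25:-→d26:-→d27:-→d28:-→d29:H0  best=H0
  ? 168.245.160.20  path d0:H3→d1:-→d2:H4→d3:-→d4:-→d5:-→d6:-→d7:-→d8:-→d9:-→d10:H3→d11:-→d12:-→d13:-→d14:-→d15:-→d16:-→d17:-→d18:-→d19:-→d20:H4  best=H4
  + 0.0.0.0/0 (H0) depth=0
  del 168.192.0.0/10 (clear depth 10)
  + 168.245.162.0/24 (H1) depth=24
  ? 168.245.160.22  path d0:H0→d1:-→d2:H4→d3:-→d4:-→d5:-→d6:-→d7:-→d8:-→d9:-→d10:-→d11:-→d12:-→d13:-→d14:-→d15:-→d16:-→d17:-→d18:-→d19:-→d20:H4→d21:-→d22:-  best=H4
  ? 134.44.70.145  path d0:H0→d1:-→d2:H4  best=H4

== LOOKUPS ==
["H2","H3","H4","H3","H4","H3","H0","H4","H4","H4"]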